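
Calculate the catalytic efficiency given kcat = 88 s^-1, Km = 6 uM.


Catalytic efficiency = kcat / Km
= 88 / 6
= 14.6667 uM^-1*s^-1

14.6667 uM^-1*s^-1


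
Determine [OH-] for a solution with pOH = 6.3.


[OH-] = 10^(-pOH)
[OH-] = 10^(-6.3)
[OH-] = 5.012e-07 M

5.012e-07 M


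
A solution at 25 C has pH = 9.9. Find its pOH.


pOH = 14 - pH
pOH = 14 - 9.9
pOH = 4.1

4.1


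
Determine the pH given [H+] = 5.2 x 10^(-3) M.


pH = -log10([H+])
pH = -log10(5.2 x 10^(-3))
pH = 2.284

2.284


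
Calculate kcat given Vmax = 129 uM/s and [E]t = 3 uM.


kcat = Vmax / [E]t
kcat = 129 / 3
kcat = 43.0 s^-1

43.0 s^-1


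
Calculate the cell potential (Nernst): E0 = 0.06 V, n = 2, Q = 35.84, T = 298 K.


E = E0 - (RT/nF) * ln(Q)
E = 0.06 - (8.314 * 298 / (2 * 96485)) * ln(35.84)
E = 0.014 V

0.014 V


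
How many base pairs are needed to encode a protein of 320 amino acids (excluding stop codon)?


Each amino acid = 1 codon = 3 bp
bp = 320 * 3 = 960 bp

960 bp


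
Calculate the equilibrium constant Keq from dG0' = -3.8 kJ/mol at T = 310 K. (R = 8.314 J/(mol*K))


Keq = exp(-dG0 * 1000 / (R * T))
Keq = exp(-(-3.8) * 1000 / (8.314 * 310))
Keq = 4.3684

4.3684


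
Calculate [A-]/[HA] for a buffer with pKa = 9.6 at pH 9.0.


[A-]/[HA] = 10^(pH - pKa)
= 10^(9.0 - 9.6)
= 0.2512

0.2512


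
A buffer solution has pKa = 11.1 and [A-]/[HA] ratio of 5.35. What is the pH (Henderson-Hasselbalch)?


pH = pKa + log10([A-]/[HA])
pH = 11.1 + log10(5.35)
pH = 11.8284

11.8284


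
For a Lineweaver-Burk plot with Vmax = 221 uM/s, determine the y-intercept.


y-intercept = 1/Vmax
= 1/221
= 0.0045 s/uM

0.0045 s/uM


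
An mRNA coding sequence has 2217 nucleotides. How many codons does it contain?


codons = nucleotides / 3
codons = 2217 / 3 = 739

739


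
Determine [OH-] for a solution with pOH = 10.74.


[OH-] = 10^(-pOH)
[OH-] = 10^(-10.74)
[OH-] = 1.820e-11 M

1.820e-11 M


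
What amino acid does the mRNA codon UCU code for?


Standard genetic code lookup.
Codon UCU -> Ser

Ser


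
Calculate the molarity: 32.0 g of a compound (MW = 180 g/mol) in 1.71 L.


C = (mass / MW) / volume
C = (32.0 / 180) / 1.71
C = 0.104 M

0.104 M


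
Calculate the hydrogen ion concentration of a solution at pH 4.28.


[H+] = 10^(-pH)
[H+] = 10^(-4.28)
[H+] = 5.248e-05 M

5.248e-05 M


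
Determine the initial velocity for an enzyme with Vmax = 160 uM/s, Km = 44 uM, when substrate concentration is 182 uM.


v = Vmax * [S] / (Km + [S])
v = 160 * 182 / (44 + 182)
v = 128.8496 uM/s

128.8496 uM/s


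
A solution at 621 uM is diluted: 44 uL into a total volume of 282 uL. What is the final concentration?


C2 = C1 * V1 / V2
C2 = 621 * 44 / 282
C2 = 96.8936 uM

96.8936 uM


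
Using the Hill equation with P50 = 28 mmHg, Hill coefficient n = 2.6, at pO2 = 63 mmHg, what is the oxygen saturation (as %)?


Y = pO2^n / (P50^n + pO2^n)
Y = 63^2.6 / (28^2.6 + 63^2.6)
Y = 89.17%

89.17%


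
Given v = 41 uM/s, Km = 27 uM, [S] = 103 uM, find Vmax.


Vmax = v * (Km + [S]) / [S]
Vmax = 41 * (27 + 103) / 103
Vmax = 51.7476 uM/s

51.7476 uM/s


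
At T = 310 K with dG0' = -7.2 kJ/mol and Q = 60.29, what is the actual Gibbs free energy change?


dG = dG0' + RT * ln(Q) / 1000
dG = -7.2 + 8.314 * 310 * ln(60.29) / 1000
dG = 3.3649 kJ/mol

3.3649 kJ/mol


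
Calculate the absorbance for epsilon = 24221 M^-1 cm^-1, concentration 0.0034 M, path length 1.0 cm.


A = epsilon * c * l
A = 24221 * 0.0034 * 1.0
A = 82.3514

82.3514


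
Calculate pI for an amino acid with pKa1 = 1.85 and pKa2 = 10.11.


pI = (pKa1 + pKa2) / 2
pI = (1.85 + 10.11) / 2
pI = 5.98

5.98


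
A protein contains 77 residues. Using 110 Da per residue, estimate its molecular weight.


MW = n_residues * 110 Da
MW = 77 * 110
MW = 8470 Da

8470 Da


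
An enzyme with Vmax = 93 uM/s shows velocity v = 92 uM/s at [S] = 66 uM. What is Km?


Km = [S] * (Vmax - v) / v
Km = 66 * (93 - 92) / 92
Km = 0.7174 uM

0.7174 uM


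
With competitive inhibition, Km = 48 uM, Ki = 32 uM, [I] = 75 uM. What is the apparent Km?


Km_app = Km * (1 + [I]/Ki)
Km_app = 48 * (1 + 75/32)
Km_app = 160.5 uM

160.5 uM


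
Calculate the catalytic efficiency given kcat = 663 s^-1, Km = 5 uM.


Catalytic efficiency = kcat / Km
= 663 / 5
= 132.6 uM^-1*s^-1

132.6 uM^-1*s^-1


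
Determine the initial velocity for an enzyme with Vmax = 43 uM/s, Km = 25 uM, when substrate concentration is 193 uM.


v = Vmax * [S] / (Km + [S])
v = 43 * 193 / (25 + 193)
v = 38.0688 uM/s

38.0688 uM/s


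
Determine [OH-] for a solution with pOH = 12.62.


[OH-] = 10^(-pOH)
[OH-] = 10^(-12.62)
[OH-] = 2.399e-13 M

2.399e-13 M


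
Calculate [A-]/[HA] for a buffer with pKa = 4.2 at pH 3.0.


[A-]/[HA] = 10^(pH - pKa)
= 10^(3.0 - 4.2)
= 0.0631

0.0631


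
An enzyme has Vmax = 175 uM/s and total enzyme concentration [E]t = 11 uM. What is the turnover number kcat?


kcat = Vmax / [E]t
kcat = 175 / 11
kcat = 15.9091 s^-1

15.9091 s^-1


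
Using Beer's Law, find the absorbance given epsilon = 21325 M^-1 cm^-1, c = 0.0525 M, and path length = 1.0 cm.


A = epsilon * c * l
A = 21325 * 0.0525 * 1.0
A = 1119.5625

1119.5625


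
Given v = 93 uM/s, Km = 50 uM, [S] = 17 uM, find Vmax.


Vmax = v * (Km + [S]) / [S]
Vmax = 93 * (50 + 17) / 17
Vmax = 366.5294 uM/s

366.5294 uM/s


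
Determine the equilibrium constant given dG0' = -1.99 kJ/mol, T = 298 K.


Keq = exp(-dG0 * 1000 / (R * T))
Keq = exp(-(-1.99) * 1000 / (8.314 * 298))
Keq = 2.2327

2.2327


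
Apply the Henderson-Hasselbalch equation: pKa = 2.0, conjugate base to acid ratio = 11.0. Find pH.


pH = pKa + log10([A-]/[HA])
pH = 2.0 + log10(11.0)
pH = 3.0414

3.0414


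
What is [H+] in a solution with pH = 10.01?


[H+] = 10^(-pH)
[H+] = 10^(-10.01)
[H+] = 9.772e-11 M

9.772e-11 M


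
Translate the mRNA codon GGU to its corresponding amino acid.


Standard genetic code lookup.
Codon GGU -> Gly

Gly


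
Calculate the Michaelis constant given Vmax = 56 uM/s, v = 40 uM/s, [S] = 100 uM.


Km = [S] * (Vmax - v) / v
Km = 100 * (56 - 40) / 40
Km = 40.0 uM

40.0 uM


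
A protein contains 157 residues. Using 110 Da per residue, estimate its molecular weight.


MW = n_residues * 110 Da
MW = 157 * 110
MW = 17270 Da

17270 Da


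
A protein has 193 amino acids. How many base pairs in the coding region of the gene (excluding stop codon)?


Each amino acid = 1 codon = 3 bp
bp = 193 * 3 = 579 bp

579 bp


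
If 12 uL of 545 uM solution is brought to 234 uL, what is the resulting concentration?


C2 = C1 * V1 / V2
C2 = 545 * 12 / 234
C2 = 27.9487 uM

27.9487 uM


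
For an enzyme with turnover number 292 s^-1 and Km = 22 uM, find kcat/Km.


Catalytic efficiency = kcat / Km
= 292 / 22
= 13.2727 uM^-1*s^-1

13.2727 uM^-1*s^-1


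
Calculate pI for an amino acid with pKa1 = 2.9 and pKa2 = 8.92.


pI = (pKa1 + pKa2) / 2
pI = (2.9 + 8.92) / 2
pI = 5.91

5.91


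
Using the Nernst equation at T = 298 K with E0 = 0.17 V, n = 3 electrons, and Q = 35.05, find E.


E = E0 - (RT/nF) * ln(Q)
E = 0.17 - (8.314 * 298 / (3 * 96485)) * ln(35.05)
E = 0.1396 V

0.1396 V


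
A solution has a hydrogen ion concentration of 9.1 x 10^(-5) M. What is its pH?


pH = -log10([H+])
pH = -log10(9.1 x 10^(-5))
pH = 4.041

4.041


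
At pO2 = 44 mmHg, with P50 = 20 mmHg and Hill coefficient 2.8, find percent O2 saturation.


Y = pO2^n / (P50^n + pO2^n)
Y = 44^2.8 / (20^2.8 + 44^2.8)
Y = 90.09%

90.09%


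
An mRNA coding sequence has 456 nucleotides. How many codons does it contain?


codons = nucleotides / 3
codons = 456 / 3 = 152

152


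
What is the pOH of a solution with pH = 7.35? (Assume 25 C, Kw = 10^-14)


pOH = 14 - pH
pOH = 14 - 7.35
pOH = 6.65

6.65


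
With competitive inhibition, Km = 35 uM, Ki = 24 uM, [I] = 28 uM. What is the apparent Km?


Km_app = Km * (1 + [I]/Ki)
Km_app = 35 * (1 + 28/24)
Km_app = 75.8333 uM

75.8333 uM


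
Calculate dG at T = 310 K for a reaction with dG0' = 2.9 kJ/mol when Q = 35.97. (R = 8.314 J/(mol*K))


dG = dG0' + RT * ln(Q) / 1000
dG = 2.9 + 8.314 * 310 * ln(35.97) / 1000
dG = 12.1338 kJ/mol

12.1338 kJ/mol


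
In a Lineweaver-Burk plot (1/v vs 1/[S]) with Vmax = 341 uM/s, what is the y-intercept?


y-intercept = 1/Vmax
= 1/341
= 0.0029 s/uM

0.0029 s/uM


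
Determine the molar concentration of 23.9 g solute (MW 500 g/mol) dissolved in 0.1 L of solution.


C = (mass / MW) / volume
C = (23.9 / 500) / 0.1
C = 0.478 M

0.478 M


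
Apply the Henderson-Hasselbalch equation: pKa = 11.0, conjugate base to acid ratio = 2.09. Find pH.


pH = pKa + log10([A-]/[HA])
pH = 11.0 + log10(2.09)
pH = 11.3201

11.3201


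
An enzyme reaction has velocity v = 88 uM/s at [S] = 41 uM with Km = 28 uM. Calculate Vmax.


Vmax = v * (Km + [S]) / [S]
Vmax = 88 * (28 + 41) / 41
Vmax = 148.0976 uM/s

148.0976 uM/s


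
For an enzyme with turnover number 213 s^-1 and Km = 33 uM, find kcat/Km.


Catalytic efficiency = kcat / Km
= 213 / 33
= 6.4545 uM^-1*s^-1

6.4545 uM^-1*s^-1


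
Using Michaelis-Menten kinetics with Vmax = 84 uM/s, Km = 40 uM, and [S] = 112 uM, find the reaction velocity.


v = Vmax * [S] / (Km + [S])
v = 84 * 112 / (40 + 112)
v = 61.8947 uM/s

61.8947 uM/s


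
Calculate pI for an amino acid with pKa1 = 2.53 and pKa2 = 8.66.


pI = (pKa1 + pKa2) / 2
pI = (2.53 + 8.66) / 2
pI = 5.595

5.595


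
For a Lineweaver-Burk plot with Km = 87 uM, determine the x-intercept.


x-intercept = -1/Km
= -1/87
= -0.0115 1/uM

-0.0115 1/uM


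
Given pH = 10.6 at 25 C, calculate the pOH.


pOH = 14 - pH
pOH = 14 - 10.6
pOH = 3.4

3.4


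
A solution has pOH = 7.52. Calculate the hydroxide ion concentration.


[OH-] = 10^(-pOH)
[OH-] = 10^(-7.52)
[OH-] = 3.020e-08 M

3.020e-08 M


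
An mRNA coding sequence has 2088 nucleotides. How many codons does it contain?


codons = nucleotides / 3
codons = 2088 / 3 = 696

696


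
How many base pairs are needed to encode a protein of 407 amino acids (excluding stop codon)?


Each amino acid = 1 codon = 3 bp
bp = 407 * 3 = 1221 bp

1221 bp


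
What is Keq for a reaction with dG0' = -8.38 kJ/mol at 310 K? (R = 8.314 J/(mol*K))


Keq = exp(-dG0 * 1000 / (R * T))
Keq = exp(-(-8.38) * 1000 / (8.314 * 310))
Keq = 25.8268

25.8268


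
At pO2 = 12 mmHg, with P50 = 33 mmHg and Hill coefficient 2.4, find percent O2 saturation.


Y = pO2^n / (P50^n + pO2^n)
Y = 12^2.4 / (33^2.4 + 12^2.4)
Y = 8.11%

8.11%


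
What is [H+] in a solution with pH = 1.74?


[H+] = 10^(-pH)
[H+] = 10^(-1.74)
[H+] = 0.0182 M

0.0182 M


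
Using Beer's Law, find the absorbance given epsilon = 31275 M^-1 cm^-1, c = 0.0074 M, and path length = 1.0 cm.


A = epsilon * c * l
A = 31275 * 0.0074 * 1.0
A = 231.435

231.435


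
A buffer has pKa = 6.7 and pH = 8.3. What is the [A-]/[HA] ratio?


[A-]/[HA] = 10^(pH - pKa)
= 10^(8.3 - 6.7)
= 39.8107

39.8107


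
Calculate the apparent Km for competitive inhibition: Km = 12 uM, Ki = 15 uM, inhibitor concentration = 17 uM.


Km_app = Km * (1 + [I]/Ki)
Km_app = 12 * (1 + 17/15)
Km_app = 25.6 uM

25.6 uM


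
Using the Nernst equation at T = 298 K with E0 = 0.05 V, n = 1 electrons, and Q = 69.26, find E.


E = E0 - (RT/nF) * ln(Q)
E = 0.05 - (8.314 * 298 / (1 * 96485)) * ln(69.26)
E = -0.0588 V

-0.0588 V


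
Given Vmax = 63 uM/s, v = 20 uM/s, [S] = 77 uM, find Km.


Km = [S] * (Vmax - v) / v
Km = 77 * (63 - 20) / 20
Km = 165.55 uM

165.55 uM


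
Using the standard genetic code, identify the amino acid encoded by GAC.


Standard genetic code lookup.
Codon GAC -> Asp

Asp


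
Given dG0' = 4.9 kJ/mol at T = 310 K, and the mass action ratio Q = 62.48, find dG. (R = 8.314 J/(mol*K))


dG = dG0' + RT * ln(Q) / 1000
dG = 4.9 + 8.314 * 310 * ln(62.48) / 1000
dG = 15.5569 kJ/mol

15.5569 kJ/mol


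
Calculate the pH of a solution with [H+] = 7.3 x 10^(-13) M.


pH = -log10([H+])
pH = -log10(7.3 x 10^(-13))
pH = 12.1367

12.1367


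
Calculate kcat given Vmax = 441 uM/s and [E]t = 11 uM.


kcat = Vmax / [E]t
kcat = 441 / 11
kcat = 40.0909 s^-1

40.0909 s^-1


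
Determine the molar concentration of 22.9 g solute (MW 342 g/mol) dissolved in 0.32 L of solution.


C = (mass / MW) / volume
C = (22.9 / 342) / 0.32
C = 0.2092 M

0.2092 M


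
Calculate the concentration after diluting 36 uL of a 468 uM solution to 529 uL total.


C2 = C1 * V1 / V2
C2 = 468 * 36 / 529
C2 = 31.8488 uM

31.8488 uM


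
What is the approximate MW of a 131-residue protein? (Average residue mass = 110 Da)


MW = n_residues * 110 Da
MW = 131 * 110
MW = 14410 Da

14410 Da


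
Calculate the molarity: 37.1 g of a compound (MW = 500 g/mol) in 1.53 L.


C = (mass / MW) / volume
C = (37.1 / 500) / 1.53
C = 0.0485 M

0.0485 M


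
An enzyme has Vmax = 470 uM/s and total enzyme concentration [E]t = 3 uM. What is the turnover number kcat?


kcat = Vmax / [E]t
kcat = 470 / 3
kcat = 156.6667 s^-1

156.6667 s^-1


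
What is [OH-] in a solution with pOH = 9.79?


[OH-] = 10^(-pOH)
[OH-] = 10^(-9.79)
[OH-] = 1.622e-10 M

1.622e-10 M


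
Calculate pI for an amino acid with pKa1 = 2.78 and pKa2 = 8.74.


pI = (pKa1 + pKa2) / 2
pI = (2.78 + 8.74) / 2
pI = 5.76

5.76


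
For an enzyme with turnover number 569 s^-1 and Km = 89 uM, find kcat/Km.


Catalytic efficiency = kcat / Km
= 569 / 89
= 6.3933 uM^-1*s^-1

6.3933 uM^-1*s^-1


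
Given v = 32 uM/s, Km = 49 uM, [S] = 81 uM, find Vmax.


Vmax = v * (Km + [S]) / [S]
Vmax = 32 * (49 + 81) / 81
Vmax = 51.358 uM/s

51.358 uM/s


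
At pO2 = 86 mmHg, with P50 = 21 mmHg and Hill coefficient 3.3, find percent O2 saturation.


Y = pO2^n / (P50^n + pO2^n)
Y = 86^3.3 / (21^3.3 + 86^3.3)
Y = 99.06%

99.06%


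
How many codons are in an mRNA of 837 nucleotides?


codons = nucleotides / 3
codons = 837 / 3 = 279

279


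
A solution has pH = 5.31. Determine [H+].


[H+] = 10^(-pH)
[H+] = 10^(-5.31)
[H+] = 4.898e-06 M

4.898e-06 M


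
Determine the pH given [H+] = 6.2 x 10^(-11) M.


pH = -log10([H+])
pH = -log10(6.2 x 10^(-11))
pH = 10.2076

10.2076


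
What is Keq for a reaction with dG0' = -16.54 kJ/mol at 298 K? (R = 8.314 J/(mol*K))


Keq = exp(-dG0 * 1000 / (R * T))
Keq = exp(-(-16.54) * 1000 / (8.314 * 298))
Keq = 793.0536

793.0536


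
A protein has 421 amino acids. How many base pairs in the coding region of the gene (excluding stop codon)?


Each amino acid = 1 codon = 3 bp
bp = 421 * 3 = 1263 bp

1263 bp


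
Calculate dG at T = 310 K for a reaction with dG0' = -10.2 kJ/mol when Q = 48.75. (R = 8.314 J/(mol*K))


dG = dG0' + RT * ln(Q) / 1000
dG = -10.2 + 8.314 * 310 * ln(48.75) / 1000
dG = -0.1826 kJ/mol

-0.1826 kJ/mol


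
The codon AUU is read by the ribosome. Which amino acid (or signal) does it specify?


Standard genetic code lookup.
Codon AUU -> Ile

Ile


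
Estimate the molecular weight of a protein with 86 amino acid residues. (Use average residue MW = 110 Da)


MW = n_residues * 110 Da
MW = 86 * 110
MW = 9460 Da

9460 Da


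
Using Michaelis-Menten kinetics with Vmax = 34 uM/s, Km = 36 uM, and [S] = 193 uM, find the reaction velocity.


v = Vmax * [S] / (Km + [S])
v = 34 * 193 / (36 + 193)
v = 28.655 uM/s

28.655 uM/s


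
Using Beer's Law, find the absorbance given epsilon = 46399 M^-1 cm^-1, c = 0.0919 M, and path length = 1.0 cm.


A = epsilon * c * l
A = 46399 * 0.0919 * 1.0
A = 4264.0681

4264.0681


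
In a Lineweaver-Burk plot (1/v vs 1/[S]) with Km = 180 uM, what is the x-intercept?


x-intercept = -1/Km
= -1/180
= -0.0056 1/uM

-0.0056 1/uM


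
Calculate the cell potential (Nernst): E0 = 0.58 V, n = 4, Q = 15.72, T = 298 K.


E = E0 - (RT/nF) * ln(Q)
E = 0.58 - (8.314 * 298 / (4 * 96485)) * ln(15.72)
E = 0.5623 V

0.5623 V


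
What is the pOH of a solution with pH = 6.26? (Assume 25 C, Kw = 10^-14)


pOH = 14 - pH
pOH = 14 - 6.26
pOH = 7.74

7.74


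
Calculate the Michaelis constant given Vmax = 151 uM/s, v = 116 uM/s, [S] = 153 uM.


Km = [S] * (Vmax - v) / v
Km = 153 * (151 - 116) / 116
Km = 46.1638 uM

46.1638 uM


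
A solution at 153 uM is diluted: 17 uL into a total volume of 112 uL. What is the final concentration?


C2 = C1 * V1 / V2
C2 = 153 * 17 / 112
C2 = 23.2232 uM

23.2232 uM


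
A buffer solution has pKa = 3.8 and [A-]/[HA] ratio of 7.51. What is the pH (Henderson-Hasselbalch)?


pH = pKa + log10([A-]/[HA])
pH = 3.8 + log10(7.51)
pH = 4.6756

4.6756


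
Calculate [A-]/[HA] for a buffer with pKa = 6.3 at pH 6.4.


[A-]/[HA] = 10^(pH - pKa)
= 10^(6.4 - 6.3)
= 1.2589

1.2589


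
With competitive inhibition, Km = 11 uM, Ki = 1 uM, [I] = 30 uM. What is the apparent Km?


Km_app = Km * (1 + [I]/Ki)
Km_app = 11 * (1 + 30/1)
Km_app = 341.0 uM

341.0 uM


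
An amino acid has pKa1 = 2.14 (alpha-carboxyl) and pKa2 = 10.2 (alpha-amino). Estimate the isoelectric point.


pI = (pKa1 + pKa2) / 2
pI = (2.14 + 10.2) / 2
pI = 6.17

6.17


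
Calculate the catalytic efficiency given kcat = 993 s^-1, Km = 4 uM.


Catalytic efficiency = kcat / Km
= 993 / 4
= 248.25 uM^-1*s^-1

248.25 uM^-1*s^-1


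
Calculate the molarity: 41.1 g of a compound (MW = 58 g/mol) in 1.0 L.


C = (mass / MW) / volume
C = (41.1 / 58) / 1.0
C = 0.7086 M

0.7086 M


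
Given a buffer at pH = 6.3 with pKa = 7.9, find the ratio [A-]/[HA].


[A-]/[HA] = 10^(pH - pKa)
= 10^(6.3 - 7.9)
= 0.0251

0.0251


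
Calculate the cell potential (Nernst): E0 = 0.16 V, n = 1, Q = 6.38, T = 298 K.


E = E0 - (RT/nF) * ln(Q)
E = 0.16 - (8.314 * 298 / (1 * 96485)) * ln(6.38)
E = 0.1124 V

0.1124 V


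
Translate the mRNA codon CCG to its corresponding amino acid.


Standard genetic code lookup.
Codon CCG -> Pro

Pro


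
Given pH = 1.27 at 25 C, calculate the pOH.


pOH = 14 - pH
pOH = 14 - 1.27
pOH = 12.73

12.73


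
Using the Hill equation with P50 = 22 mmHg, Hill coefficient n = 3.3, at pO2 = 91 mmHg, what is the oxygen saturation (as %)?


Y = pO2^n / (P50^n + pO2^n)
Y = 91^3.3 / (22^3.3 + 91^3.3)
Y = 99.09%

99.09%


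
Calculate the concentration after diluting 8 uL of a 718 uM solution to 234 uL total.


C2 = C1 * V1 / V2
C2 = 718 * 8 / 234
C2 = 24.547 uM

24.547 uM


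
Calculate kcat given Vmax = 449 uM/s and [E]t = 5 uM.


kcat = Vmax / [E]t
kcat = 449 / 5
kcat = 89.8 s^-1

89.8 s^-1


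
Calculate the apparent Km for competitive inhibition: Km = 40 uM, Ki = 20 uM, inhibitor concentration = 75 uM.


Km_app = Km * (1 + [I]/Ki)
Km_app = 40 * (1 + 75/20)
Km_app = 190.0 uM

190.0 uM


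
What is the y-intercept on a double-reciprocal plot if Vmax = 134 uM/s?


y-intercept = 1/Vmax
= 1/134
= 0.0075 s/uM

0.0075 s/uM


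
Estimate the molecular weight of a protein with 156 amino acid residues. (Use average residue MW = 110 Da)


MW = n_residues * 110 Da
MW = 156 * 110
MW = 17160 Da

17160 Da


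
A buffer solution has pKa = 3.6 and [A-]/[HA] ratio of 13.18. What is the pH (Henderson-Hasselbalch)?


pH = pKa + log10([A-]/[HA])
pH = 3.6 + log10(13.18)
pH = 4.7199

4.7199


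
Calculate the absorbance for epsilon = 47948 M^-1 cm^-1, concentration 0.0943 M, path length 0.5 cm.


A = epsilon * c * l
A = 47948 * 0.0943 * 0.5
A = 2260.7482

2260.7482


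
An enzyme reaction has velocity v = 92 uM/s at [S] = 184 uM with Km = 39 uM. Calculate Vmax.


Vmax = v * (Km + [S]) / [S]
Vmax = 92 * (39 + 184) / 184
Vmax = 111.5 uM/s

111.5 uM/s


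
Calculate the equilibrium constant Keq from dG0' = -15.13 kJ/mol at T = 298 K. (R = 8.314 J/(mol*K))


Keq = exp(-dG0 * 1000 / (R * T))
Keq = exp(-(-15.13) * 1000 / (8.314 * 298))
Keq = 448.8933

448.8933


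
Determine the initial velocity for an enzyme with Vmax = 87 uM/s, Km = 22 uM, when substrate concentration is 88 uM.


v = Vmax * [S] / (Km + [S])
v = 87 * 88 / (22 + 88)
v = 69.6 uM/s

69.6 uM/s


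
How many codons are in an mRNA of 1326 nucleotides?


codons = nucleotides / 3
codons = 1326 / 3 = 442

442


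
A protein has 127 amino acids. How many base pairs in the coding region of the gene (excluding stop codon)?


Each amino acid = 1 codon = 3 bp
bp = 127 * 3 = 381 bp

381 bp


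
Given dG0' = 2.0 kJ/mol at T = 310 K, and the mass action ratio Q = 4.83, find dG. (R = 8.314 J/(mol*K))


dG = dG0' + RT * ln(Q) / 1000
dG = 2.0 + 8.314 * 310 * ln(4.83) / 1000
dG = 6.0589 kJ/mol

6.0589 kJ/mol


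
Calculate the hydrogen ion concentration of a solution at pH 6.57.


[H+] = 10^(-pH)
[H+] = 10^(-6.57)
[H+] = 2.692e-07 M

2.692e-07 M


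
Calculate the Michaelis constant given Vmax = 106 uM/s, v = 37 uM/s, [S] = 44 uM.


Km = [S] * (Vmax - v) / v
Km = 44 * (106 - 37) / 37
Km = 82.0541 uM

82.0541 uM


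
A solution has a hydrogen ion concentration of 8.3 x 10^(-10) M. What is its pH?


pH = -log10([H+])
pH = -log10(8.3 x 10^(-10))
pH = 9.0809

9.0809


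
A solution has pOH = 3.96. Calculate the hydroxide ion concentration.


[OH-] = 10^(-pOH)
[OH-] = 10^(-3.96)
[OH-] = 1.096e-04 M

1.096e-04 M


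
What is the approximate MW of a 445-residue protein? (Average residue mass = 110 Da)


MW = n_residues * 110 Da
MW = 445 * 110
MW = 48950 Da

48950 Da


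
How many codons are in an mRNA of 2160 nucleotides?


codons = nucleotides / 3
codons = 2160 / 3 = 720

720


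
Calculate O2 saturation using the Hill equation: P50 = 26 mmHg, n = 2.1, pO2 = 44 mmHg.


Y = pO2^n / (P50^n + pO2^n)
Y = 44^2.1 / (26^2.1 + 44^2.1)
Y = 75.12%

75.12%


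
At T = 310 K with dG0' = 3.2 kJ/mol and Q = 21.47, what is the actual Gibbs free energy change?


dG = dG0' + RT * ln(Q) / 1000
dG = 3.2 + 8.314 * 310 * ln(21.47) / 1000
dG = 11.1038 kJ/mol

11.1038 kJ/mol


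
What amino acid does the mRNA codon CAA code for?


Standard genetic code lookup.
Codon CAA -> Gln

Gln


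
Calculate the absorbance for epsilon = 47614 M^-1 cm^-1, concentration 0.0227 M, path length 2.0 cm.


A = epsilon * c * l
A = 47614 * 0.0227 * 2.0
A = 2161.6756

2161.6756


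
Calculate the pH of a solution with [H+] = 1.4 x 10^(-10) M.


pH = -log10([H+])
pH = -log10(1.4 x 10^(-10))
pH = 9.8539

9.8539


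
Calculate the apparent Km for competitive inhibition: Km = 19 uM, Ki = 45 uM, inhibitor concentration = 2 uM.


Km_app = Km * (1 + [I]/Ki)
Km_app = 19 * (1 + 2/45)
Km_app = 19.8444 uM

19.8444 uM


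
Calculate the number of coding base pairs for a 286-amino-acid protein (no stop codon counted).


Each amino acid = 1 codon = 3 bp
bp = 286 * 3 = 858 bp

858 bp


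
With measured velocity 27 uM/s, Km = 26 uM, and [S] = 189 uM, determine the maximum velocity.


Vmax = v * (Km + [S]) / [S]
Vmax = 27 * (26 + 189) / 189
Vmax = 30.7143 uM/s

30.7143 uM/s


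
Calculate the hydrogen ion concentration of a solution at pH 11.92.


[H+] = 10^(-pH)
[H+] = 10^(-11.92)
[H+] = 1.202e-12 M

1.202e-12 M


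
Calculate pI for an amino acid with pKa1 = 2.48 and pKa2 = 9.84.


pI = (pKa1 + pKa2) / 2
pI = (2.48 + 9.84) / 2
pI = 6.16

6.16


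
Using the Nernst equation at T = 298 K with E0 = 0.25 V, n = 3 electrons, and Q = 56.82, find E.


E = E0 - (RT/nF) * ln(Q)
E = 0.25 - (8.314 * 298 / (3 * 96485)) * ln(56.82)
E = 0.2154 V

0.2154 V


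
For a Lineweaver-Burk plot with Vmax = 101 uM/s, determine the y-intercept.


y-intercept = 1/Vmax
= 1/101
= 0.0099 s/uM

0.0099 s/uM


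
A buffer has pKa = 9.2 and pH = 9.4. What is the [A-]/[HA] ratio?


[A-]/[HA] = 10^(pH - pKa)
= 10^(9.4 - 9.2)
= 1.5849

1.5849


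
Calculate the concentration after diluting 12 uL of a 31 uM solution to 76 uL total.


C2 = C1 * V1 / V2
C2 = 31 * 12 / 76
C2 = 4.8947 uM

4.8947 uM


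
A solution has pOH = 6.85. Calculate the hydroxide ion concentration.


[OH-] = 10^(-pOH)
[OH-] = 10^(-6.85)
[OH-] = 1.413e-07 M

1.413e-07 M


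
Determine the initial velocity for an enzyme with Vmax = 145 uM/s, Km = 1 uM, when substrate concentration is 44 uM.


v = Vmax * [S] / (Km + [S])
v = 145 * 44 / (1 + 44)
v = 141.7778 uM/s

141.7778 uM/s


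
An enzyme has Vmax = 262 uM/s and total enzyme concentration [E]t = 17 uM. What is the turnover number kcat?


kcat = Vmax / [E]t
kcat = 262 / 17
kcat = 15.4118 s^-1

15.4118 s^-1


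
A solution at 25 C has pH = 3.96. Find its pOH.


pOH = 14 - pH
pOH = 14 - 3.96
pOH = 10.04

10.04


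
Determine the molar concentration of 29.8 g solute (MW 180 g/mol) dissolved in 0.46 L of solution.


C = (mass / MW) / volume
C = (29.8 / 180) / 0.46
C = 0.3599 M

0.3599 M


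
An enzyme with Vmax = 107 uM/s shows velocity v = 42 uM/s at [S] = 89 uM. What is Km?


Km = [S] * (Vmax - v) / v
Km = 89 * (107 - 42) / 42
Km = 137.7381 uM

137.7381 uM


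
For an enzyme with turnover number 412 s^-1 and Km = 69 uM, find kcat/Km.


Catalytic efficiency = kcat / Km
= 412 / 69
= 5.971 uM^-1*s^-1

5.971 uM^-1*s^-1


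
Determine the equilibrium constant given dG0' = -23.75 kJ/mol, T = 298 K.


Keq = exp(-dG0 * 1000 / (R * T))
Keq = exp(-(-23.75) * 1000 / (8.314 * 298))
Keq = 14559.4843

14559.4843


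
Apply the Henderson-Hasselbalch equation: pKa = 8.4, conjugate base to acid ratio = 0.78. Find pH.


pH = pKa + log10([A-]/[HA])
pH = 8.4 + log10(0.78)
pH = 8.2921

8.2921


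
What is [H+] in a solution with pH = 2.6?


[H+] = 10^(-pH)
[H+] = 10^(-2.6)
[H+] = 0.0025 M

0.0025 M


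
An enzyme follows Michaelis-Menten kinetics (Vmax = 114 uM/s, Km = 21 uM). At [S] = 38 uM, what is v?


v = Vmax * [S] / (Km + [S])
v = 114 * 38 / (21 + 38)
v = 73.4237 uM/s

73.4237 uM/s


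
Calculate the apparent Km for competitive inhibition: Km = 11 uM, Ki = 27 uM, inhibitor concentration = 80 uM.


Km_app = Km * (1 + [I]/Ki)
Km_app = 11 * (1 + 80/27)
Km_app = 43.5926 uM

43.5926 uM


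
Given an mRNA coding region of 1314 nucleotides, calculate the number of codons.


codons = nucleotides / 3
codons = 1314 / 3 = 438

438


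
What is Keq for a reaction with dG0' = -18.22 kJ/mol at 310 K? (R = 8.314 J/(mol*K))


Keq = exp(-dG0 * 1000 / (R * T))
Keq = exp(-(-18.22) * 1000 / (8.314 * 310))
Keq = 1175.3297

1175.3297


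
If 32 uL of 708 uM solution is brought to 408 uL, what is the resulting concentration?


C2 = C1 * V1 / V2
C2 = 708 * 32 / 408
C2 = 55.5294 uM

55.5294 uM


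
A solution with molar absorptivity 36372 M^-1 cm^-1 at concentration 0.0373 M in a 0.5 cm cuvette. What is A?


A = epsilon * c * l
A = 36372 * 0.0373 * 0.5
A = 678.3378

678.3378


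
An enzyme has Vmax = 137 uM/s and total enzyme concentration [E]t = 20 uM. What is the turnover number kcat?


kcat = Vmax / [E]t
kcat = 137 / 20
kcat = 6.85 s^-1

6.85 s^-1


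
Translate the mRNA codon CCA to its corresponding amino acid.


Standard genetic code lookup.
Codon CCA -> Pro

Pro


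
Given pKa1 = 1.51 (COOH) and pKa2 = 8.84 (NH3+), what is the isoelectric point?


pI = (pKa1 + pKa2) / 2
pI = (1.51 + 8.84) / 2
pI = 5.175

5.175


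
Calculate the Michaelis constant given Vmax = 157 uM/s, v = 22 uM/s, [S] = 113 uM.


Km = [S] * (Vmax - v) / v
Km = 113 * (157 - 22) / 22
Km = 693.4091 uM

693.4091 uM


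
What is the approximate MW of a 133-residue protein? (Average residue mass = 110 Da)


MW = n_residues * 110 Da
MW = 133 * 110
MW = 14630 Da

14630 Da


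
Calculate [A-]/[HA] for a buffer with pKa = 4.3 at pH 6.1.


[A-]/[HA] = 10^(pH - pKa)
= 10^(6.1 - 4.3)
= 63.0957

63.0957


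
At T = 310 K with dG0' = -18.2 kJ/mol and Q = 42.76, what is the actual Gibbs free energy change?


dG = dG0' + RT * ln(Q) / 1000
dG = -18.2 + 8.314 * 310 * ln(42.76) / 1000
dG = -8.5205 kJ/mol

-8.5205 kJ/mol


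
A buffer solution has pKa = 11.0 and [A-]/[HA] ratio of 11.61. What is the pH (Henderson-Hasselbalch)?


pH = pKa + log10([A-]/[HA])
pH = 11.0 + log10(11.61)
pH = 12.0648

12.0648


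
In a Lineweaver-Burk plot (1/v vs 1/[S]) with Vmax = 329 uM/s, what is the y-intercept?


y-intercept = 1/Vmax
= 1/329
= 0.003 s/uM

0.003 s/uM


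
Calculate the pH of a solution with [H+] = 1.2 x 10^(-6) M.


pH = -log10([H+])
pH = -log10(1.2 x 10^(-6))
pH = 5.9208

5.9208


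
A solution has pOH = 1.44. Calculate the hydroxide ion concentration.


[OH-] = 10^(-pOH)
[OH-] = 10^(-1.44)
[OH-] = 0.0363 M

0.0363 M


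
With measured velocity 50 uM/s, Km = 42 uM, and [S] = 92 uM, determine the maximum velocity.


Vmax = v * (Km + [S]) / [S]
Vmax = 50 * (42 + 92) / 92
Vmax = 72.8261 uM/s

72.8261 uM/s


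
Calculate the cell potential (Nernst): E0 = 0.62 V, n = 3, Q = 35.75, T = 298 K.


E = E0 - (RT/nF) * ln(Q)
E = 0.62 - (8.314 * 298 / (3 * 96485)) * ln(35.75)
E = 0.5894 V

0.5894 V


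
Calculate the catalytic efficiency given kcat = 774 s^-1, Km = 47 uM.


Catalytic efficiency = kcat / Km
= 774 / 47
= 16.4681 uM^-1*s^-1

16.4681 uM^-1*s^-1


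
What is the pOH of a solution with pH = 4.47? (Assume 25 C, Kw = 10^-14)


pOH = 14 - pH
pOH = 14 - 4.47
pOH = 9.53

9.53


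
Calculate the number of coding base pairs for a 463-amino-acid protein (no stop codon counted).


Each amino acid = 1 codon = 3 bp
bp = 463 * 3 = 1389 bp

1389 bp


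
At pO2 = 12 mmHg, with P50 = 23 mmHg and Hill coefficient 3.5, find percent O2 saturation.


Y = pO2^n / (P50^n + pO2^n)
Y = 12^3.5 / (23^3.5 + 12^3.5)
Y = 9.3%

9.3%


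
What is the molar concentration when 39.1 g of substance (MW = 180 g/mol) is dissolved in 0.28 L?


C = (mass / MW) / volume
C = (39.1 / 180) / 0.28
C = 0.7758 M

0.7758 M


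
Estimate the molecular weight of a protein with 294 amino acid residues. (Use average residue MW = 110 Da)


MW = n_residues * 110 Da
MW = 294 * 110
MW = 32340 Da

32340 Da


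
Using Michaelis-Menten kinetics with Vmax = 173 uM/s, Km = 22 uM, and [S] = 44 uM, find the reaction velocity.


v = Vmax * [S] / (Km + [S])
v = 173 * 44 / (22 + 44)
v = 115.3333 uM/s

115.3333 uM/s


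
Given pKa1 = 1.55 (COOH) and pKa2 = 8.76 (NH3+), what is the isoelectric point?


pI = (pKa1 + pKa2) / 2
pI = (1.55 + 8.76) / 2
pI = 5.155

5.155


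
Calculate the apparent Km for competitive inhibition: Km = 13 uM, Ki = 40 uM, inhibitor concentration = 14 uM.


Km_app = Km * (1 + [I]/Ki)
Km_app = 13 * (1 + 14/40)
Km_app = 17.55 uM

17.55 uM


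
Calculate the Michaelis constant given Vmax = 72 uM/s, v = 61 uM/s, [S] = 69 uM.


Km = [S] * (Vmax - v) / v
Km = 69 * (72 - 61) / 61
Km = 12.4426 uM

12.4426 uM


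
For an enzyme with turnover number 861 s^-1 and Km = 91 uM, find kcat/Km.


Catalytic efficiency = kcat / Km
= 861 / 91
= 9.4615 uM^-1*s^-1

9.4615 uM^-1*s^-1


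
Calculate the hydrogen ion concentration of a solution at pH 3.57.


[H+] = 10^(-pH)
[H+] = 10^(-3.57)
[H+] = 2.692e-04 M

2.692e-04 M


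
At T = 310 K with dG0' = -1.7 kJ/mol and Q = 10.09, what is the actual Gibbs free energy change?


dG = dG0' + RT * ln(Q) / 1000
dG = -1.7 + 8.314 * 310 * ln(10.09) / 1000
dG = 4.2576 kJ/mol

4.2576 kJ/mol


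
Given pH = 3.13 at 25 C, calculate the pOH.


pOH = 14 - pH
pOH = 14 - 3.13
pOH = 10.87

10.87


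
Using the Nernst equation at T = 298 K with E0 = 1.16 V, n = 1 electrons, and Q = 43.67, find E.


E = E0 - (RT/nF) * ln(Q)
E = 1.16 - (8.314 * 298 / (1 * 96485)) * ln(43.67)
E = 1.063 V

1.063 V


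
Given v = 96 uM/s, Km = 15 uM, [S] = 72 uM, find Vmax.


Vmax = v * (Km + [S]) / [S]
Vmax = 96 * (15 + 72) / 72
Vmax = 116.0 uM/s

116.0 uM/s


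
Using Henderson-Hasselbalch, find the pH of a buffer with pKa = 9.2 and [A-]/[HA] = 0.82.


pH = pKa + log10([A-]/[HA])
pH = 9.2 + log10(0.82)
pH = 9.1138

9.1138


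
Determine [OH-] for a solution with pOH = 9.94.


[OH-] = 10^(-pOH)
[OH-] = 10^(-9.94)
[OH-] = 1.148e-10 M

1.148e-10 M


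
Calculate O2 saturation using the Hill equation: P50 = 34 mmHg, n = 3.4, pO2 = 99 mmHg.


Y = pO2^n / (P50^n + pO2^n)
Y = 99^3.4 / (34^3.4 + 99^3.4)
Y = 97.43%

97.43%


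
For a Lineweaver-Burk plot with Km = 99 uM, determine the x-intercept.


x-intercept = -1/Km
= -1/99
= -0.0101 1/uM

-0.0101 1/uM


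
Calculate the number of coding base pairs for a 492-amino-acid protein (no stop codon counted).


Each amino acid = 1 codon = 3 bp
bp = 492 * 3 = 1476 bp

1476 bp


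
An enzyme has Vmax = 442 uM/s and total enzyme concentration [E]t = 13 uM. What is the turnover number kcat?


kcat = Vmax / [E]t
kcat = 442 / 13
kcat = 34.0 s^-1

34.0 s^-1


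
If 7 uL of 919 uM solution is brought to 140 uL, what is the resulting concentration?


C2 = C1 * V1 / V2
C2 = 919 * 7 / 140
C2 = 45.95 uM

45.95 uM


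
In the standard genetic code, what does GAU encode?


Standard genetic code lookup.
Codon GAU -> Asp

Asp


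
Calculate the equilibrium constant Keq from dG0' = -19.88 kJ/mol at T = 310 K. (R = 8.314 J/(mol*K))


Keq = exp(-dG0 * 1000 / (R * T))
Keq = exp(-(-19.88) * 1000 / (8.314 * 310))
Keq = 2238.0918

2238.0918


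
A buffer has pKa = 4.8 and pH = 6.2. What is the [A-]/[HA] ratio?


[A-]/[HA] = 10^(pH - pKa)
= 10^(6.2 - 4.8)
= 25.1189

25.1189


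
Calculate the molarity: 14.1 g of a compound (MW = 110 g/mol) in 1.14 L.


C = (mass / MW) / volume
C = (14.1 / 110) / 1.14
C = 0.1124 M

0.1124 M


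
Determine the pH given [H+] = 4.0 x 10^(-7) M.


pH = -log10([H+])
pH = -log10(4.0 x 10^(-7))
pH = 6.3979

6.3979


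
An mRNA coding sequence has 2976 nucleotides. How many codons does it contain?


codons = nucleotides / 3
codons = 2976 / 3 = 992

992


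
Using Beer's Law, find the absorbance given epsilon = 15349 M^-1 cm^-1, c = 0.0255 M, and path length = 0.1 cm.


A = epsilon * c * l
A = 15349 * 0.0255 * 0.1
A = 39.1399

39.1399


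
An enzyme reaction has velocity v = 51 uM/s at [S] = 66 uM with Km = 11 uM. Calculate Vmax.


Vmax = v * (Km + [S]) / [S]
Vmax = 51 * (11 + 66) / 66
Vmax = 59.5 uM/s

59.5 uM/s


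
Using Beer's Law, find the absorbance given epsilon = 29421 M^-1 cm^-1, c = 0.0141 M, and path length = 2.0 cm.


A = epsilon * c * l
A = 29421 * 0.0141 * 2.0
A = 829.6722

829.6722


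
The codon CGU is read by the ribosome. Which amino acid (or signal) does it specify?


Standard genetic code lookup.
Codon CGU -> Arg

Arg


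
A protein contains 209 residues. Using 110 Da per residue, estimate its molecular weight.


MW = n_residues * 110 Da
MW = 209 * 110
MW = 22990 Da

22990 Da


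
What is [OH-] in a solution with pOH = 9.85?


[OH-] = 10^(-pOH)
[OH-] = 10^(-9.85)
[OH-] = 1.413e-10 M

1.413e-10 M


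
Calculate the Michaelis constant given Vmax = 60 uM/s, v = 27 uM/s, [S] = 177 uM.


Km = [S] * (Vmax - v) / v
Km = 177 * (60 - 27) / 27
Km = 216.3333 uM

216.3333 uM


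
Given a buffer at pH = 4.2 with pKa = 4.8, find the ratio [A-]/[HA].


[A-]/[HA] = 10^(pH - pKa)
= 10^(4.2 - 4.8)
= 0.2512

0.2512


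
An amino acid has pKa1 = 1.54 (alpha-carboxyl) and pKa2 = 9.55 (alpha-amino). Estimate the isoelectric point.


pI = (pKa1 + pKa2) / 2
pI = (1.54 + 9.55) / 2
pI = 5.545

5.545


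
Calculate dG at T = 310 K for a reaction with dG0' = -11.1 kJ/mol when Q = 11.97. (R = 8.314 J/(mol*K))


dG = dG0' + RT * ln(Q) / 1000
dG = -11.1 + 8.314 * 310 * ln(11.97) / 1000
dG = -4.702 kJ/mol

-4.702 kJ/mol


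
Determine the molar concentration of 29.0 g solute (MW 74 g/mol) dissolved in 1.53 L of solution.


C = (mass / MW) / volume
C = (29.0 / 74) / 1.53
C = 0.2561 M

0.2561 M


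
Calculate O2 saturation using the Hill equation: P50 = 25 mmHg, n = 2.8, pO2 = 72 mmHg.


Y = pO2^n / (P50^n + pO2^n)
Y = 72^2.8 / (25^2.8 + 72^2.8)
Y = 95.08%

95.08%


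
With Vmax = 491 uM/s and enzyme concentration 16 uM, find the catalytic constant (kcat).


kcat = Vmax / [E]t
kcat = 491 / 16
kcat = 30.6875 s^-1

30.6875 s^-1


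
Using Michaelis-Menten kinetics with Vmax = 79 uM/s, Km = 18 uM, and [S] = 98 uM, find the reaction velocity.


v = Vmax * [S] / (Km + [S])
v = 79 * 98 / (18 + 98)
v = 66.7414 uM/s

66.7414 uM/s


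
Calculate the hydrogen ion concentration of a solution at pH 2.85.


[H+] = 10^(-pH)
[H+] = 10^(-2.85)
[H+] = 0.0014 M

0.0014 M


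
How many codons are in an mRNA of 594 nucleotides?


codons = nucleotides / 3
codons = 594 / 3 = 198

198


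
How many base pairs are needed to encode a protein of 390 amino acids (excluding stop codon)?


Each amino acid = 1 codon = 3 bp
bp = 390 * 3 = 1170 bp

1170 bp


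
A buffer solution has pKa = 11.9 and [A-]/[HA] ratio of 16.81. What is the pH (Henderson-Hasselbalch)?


pH = pKa + log10([A-]/[HA])
pH = 11.9 + log10(16.81)
pH = 13.1256

13.1256


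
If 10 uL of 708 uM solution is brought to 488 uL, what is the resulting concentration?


C2 = C1 * V1 / V2
C2 = 708 * 10 / 488
C2 = 14.5082 uM

14.5082 uM


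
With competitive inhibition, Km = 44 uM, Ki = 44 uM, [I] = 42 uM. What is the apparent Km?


Km_app = Km * (1 + [I]/Ki)
Km_app = 44 * (1 + 42/44)
Km_app = 86.0 uM

86.0 uM


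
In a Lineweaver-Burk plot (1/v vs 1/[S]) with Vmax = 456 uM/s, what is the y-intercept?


y-intercept = 1/Vmax
= 1/456
= 0.0022 s/uM

0.0022 s/uM


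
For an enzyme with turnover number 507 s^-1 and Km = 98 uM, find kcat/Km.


Catalytic efficiency = kcat / Km
= 507 / 98
= 5.1735 uM^-1*s^-1

5.1735 uM^-1*s^-1


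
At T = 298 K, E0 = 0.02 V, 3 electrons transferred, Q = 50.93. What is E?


E = E0 - (RT/nF) * ln(Q)
E = 0.02 - (8.314 * 298 / (3 * 96485)) * ln(50.93)
E = -0.0136 V

-0.0136 V


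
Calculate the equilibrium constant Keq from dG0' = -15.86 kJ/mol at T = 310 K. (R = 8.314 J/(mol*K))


Keq = exp(-dG0 * 1000 / (R * T))
Keq = exp(-(-15.86) * 1000 / (8.314 * 310))
Keq = 470.4225

470.4225


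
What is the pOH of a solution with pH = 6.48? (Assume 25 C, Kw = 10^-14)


pOH = 14 - pH
pOH = 14 - 6.48
pOH = 7.52

7.52


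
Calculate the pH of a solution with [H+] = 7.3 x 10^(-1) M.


pH = -log10([H+])
pH = -log10(7.3 x 10^(-1))
pH = 0.1367

0.1367


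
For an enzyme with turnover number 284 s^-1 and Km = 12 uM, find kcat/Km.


Catalytic efficiency = kcat / Km
= 284 / 12
= 23.6667 uM^-1*s^-1

23.6667 uM^-1*s^-1


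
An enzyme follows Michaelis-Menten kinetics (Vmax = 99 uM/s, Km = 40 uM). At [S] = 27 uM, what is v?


v = Vmax * [S] / (Km + [S])
v = 99 * 27 / (40 + 27)
v = 39.8955 uM/s

39.8955 uM/s


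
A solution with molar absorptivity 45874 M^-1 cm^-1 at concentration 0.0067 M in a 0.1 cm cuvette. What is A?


A = epsilon * c * l
A = 45874 * 0.0067 * 0.1
A = 30.7356

30.7356


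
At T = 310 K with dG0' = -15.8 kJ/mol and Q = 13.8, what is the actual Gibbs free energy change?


dG = dG0' + RT * ln(Q) / 1000
dG = -15.8 + 8.314 * 310 * ln(13.8) / 1000
dG = -9.0353 kJ/mol

-9.0353 kJ/mol


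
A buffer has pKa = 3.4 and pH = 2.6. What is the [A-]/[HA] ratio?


[A-]/[HA] = 10^(pH - pKa)
= 10^(2.6 - 3.4)
= 0.1585

0.1585


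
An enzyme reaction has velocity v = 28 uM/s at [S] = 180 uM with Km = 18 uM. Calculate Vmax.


Vmax = v * (Km + [S]) / [S]
Vmax = 28 * (18 + 180) / 180
Vmax = 30.8 uM/s

30.8 uM/s


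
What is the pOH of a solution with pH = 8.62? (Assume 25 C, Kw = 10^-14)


pOH = 14 - pH
pOH = 14 - 8.62
pOH = 5.38

5.38
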